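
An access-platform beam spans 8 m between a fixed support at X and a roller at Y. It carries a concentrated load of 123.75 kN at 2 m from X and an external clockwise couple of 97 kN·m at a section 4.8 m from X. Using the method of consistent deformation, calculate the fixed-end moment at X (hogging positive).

M_X = 137.2 kN·m

Remove the prop at Y; the released (primary) structure is a cantilever built in at X.
Primary-structure tip deflection at Y by superposition:
  point load 123.75 at a = 2: Pa²(3L − a)/(6EI) = 1815/EI
  clockwise couple 97 at a = 4.8: M₀a(2L − a)/(2EI) = 2607/EI
  δ_0 = 4422/EI
Tip deflection under a unit load at Y: L³/(3EI) = 170.7/EI.
Compatibility at Y: δ_0 − R_Y·δ_{YY} = 0, so R_Y = 4422/170.7 = 25.91 kN.
Moment equilibrium about X: M_X = Σ(load moments about X) − R_Y·L = 344.5 − 25.91×8 = 137.2 kN·m.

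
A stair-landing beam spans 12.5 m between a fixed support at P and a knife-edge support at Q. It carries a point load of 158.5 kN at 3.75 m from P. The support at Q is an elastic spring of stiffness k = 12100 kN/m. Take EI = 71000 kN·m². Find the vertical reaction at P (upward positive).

R_P = 139.4 kN

Take the reaction at Q as the redundant and release it; the primary structure is a cantilever fixed at P.
Deflection at Q on the released cantilever, summing each load's contribution:
  point load 158.5 at a = 3.75: Pa²(3L − a)/(6EI) = 12538/EI
Flexibility coefficient — unit upward force at Q: δ_{QQ} = L³/(3EI) = 651/EI.
With EI = 71000 kN·m²: δ_0 = 0.17659 m and δ_{QQ} = 0.00917 m/kN.
Compatibility — the spring shortens by R_Q/k under the reaction it provides: δ_0 − R_Q·δ_{QQ} = R_Q/k. With 1/k = 0.000083 m/kN, R_Q = δ_0 / (δ_{QQ} + 1/k) = 0.17659 / (0.00917 + 0.000083) = 19.09 kN.
Vertical equilibrium: R_P = ΣP − R_Q = 158.5 − 19.09 = 139.4 kN.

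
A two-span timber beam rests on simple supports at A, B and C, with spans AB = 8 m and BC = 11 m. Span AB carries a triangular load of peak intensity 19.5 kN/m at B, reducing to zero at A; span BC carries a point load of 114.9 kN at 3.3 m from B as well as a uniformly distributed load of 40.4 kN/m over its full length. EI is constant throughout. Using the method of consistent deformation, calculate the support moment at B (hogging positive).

Release continuity at B by inserting a hinge; the redundant is the internal moment M_B. The primary structure is two simply-supported spans AB and BC.
Rotations at B on the released spans (each span's end-slope, ×1/EI):
  span AB: triangular load, peak 19.5: w₀L³/(45EI) = 221.9/EI
  span BC: point load 114.9 at a = 3.3: Pab(L + b)/(6LEI) = 827.2/EI
  span BC: UDL 40.4: wL³/(24EI) = 2241/EI
  relative rotation θ_0 = (221.9 + 3068)/EI = 3290/EI
A unit hogging moment at B produces rotation L₁/(3EI) + L₂/(3EI) = 6.333/EI.
Slope continuity at B: θ_0 = M_B·6.333/EI, so M_B = 3290/6.333 = 519.4 kN·m (hogging).

M_B = 519.4 kN·m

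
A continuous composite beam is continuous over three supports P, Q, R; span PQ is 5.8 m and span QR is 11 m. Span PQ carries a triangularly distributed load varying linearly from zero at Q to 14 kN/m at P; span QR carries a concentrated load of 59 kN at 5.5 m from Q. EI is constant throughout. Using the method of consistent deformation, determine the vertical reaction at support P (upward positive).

Take M_Q as the redundant. Released structure: two simple spans PQ and QR with a hinge at Q.
Discontinuity in slope at Q on the released structure — sum the simple-span end rotations:
  span PQ: triangular load, peak 14: 7w₀L³/(360EI) = 53.11/EI
  span QR: point load 59 at a = 5.5: Pab(L + b)/(6LEI) = 446.2/EI
  relative rotation θ_0 = (53.11 + 446.2)/EI = 499.3/EI
A unit hogging moment at Q produces rotation L₁/(3EI) + L₂/(3EI) = 5.6/EI.
Compatibility: M_Q·(L₁+L₂)/(3EI) = θ_0, giving M_Q = 89.16 kN·m (hogging).
Span PQ, ΣM about P with M_Q applied at Q: R_Q^{PQ}·5.8 = 78.49 + 89.16, so R_Q^{PQ} = 28.91 kN and R_P = 40.6 − 28.91 = 11.69 kN.

R_P = 11.69 kN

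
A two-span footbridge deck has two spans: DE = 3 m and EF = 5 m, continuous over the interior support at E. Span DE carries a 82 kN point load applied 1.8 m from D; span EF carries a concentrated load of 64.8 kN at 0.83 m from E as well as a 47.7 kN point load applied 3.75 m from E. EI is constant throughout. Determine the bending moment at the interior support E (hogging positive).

M_E = 60.89 kN·m

Release continuity at E by inserting a hinge; the redundant is the internal moment M_E. The primary structure is two simply-supported spans DE and EF.
Discontinuity in slope at E on the released structure — sum the simple-span end rotations:
  span DE: point load 82 at a = 1.8: Pab(L + a)/(6LEI) = 47.23/EI
  span EF: point load 64.8 at a = 0.83: Pab(L + b)/(6LEI) = 68.55/EI
  span EF: point load 47.7 at a = 3.75: Pab(L + b)/(6LEI) = 46.58/EI
  relative rotation θ_0 = (47.23 + 115.1)/EI = 162.4/EI
A unit hogging moment at E produces rotation L₁/(3EI) + L₂/(3EI) = 2.667/EI.
Compatibility: M_E·(L₁+L₂)/(3EI) = θ_0, giving M_E = 60.89 kN·m (hogging).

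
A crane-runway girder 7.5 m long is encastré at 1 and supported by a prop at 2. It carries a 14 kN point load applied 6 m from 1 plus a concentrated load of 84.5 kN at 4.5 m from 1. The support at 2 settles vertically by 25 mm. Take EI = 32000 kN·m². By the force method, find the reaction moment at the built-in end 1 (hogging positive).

M_1 = 159.2 kN·m

Choose R_2 as the redundant. The primary structure is the cantilever fixed at 1.
Downward deflection at the released point 2 due to the loads:
  point load 14 at a = 6: Pa²(3L − a)/(6EI) = 1386/EI
  point load 84.5 at a = 4.5: Pa²(3L − a)/(6EI) = 5133/EI
  δ_0 = 6519/EI
Tip deflection under a unit load at 2: L³/(3EI) = 140.6/EI.
With EI = 32000 kN·m²: δ_0 = 0.20373 m and δ_{22} = 0.004395 m/kN.
Compatibility — the beam at 2 must follow the support down by 0.025 m: δ_0 − R_2·δ_{22} = 0.025, so R_2 = (0.20373 − 0.025)/0.004395 = 40.67 kN.
Moment equilibrium about 1: M_1 = Σ(load moments about 1) − R_2·L = 464.2 − 40.67×7.5 = 159.2 kN·m.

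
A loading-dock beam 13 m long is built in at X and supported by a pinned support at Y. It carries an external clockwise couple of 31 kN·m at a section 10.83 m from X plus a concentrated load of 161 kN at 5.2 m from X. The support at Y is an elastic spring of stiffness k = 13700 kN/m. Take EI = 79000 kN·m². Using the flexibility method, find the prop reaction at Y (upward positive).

R_Y = 36.68 kN

Choose R_Y as the redundant. The primary structure is the cantilever fixed at X.
Primary-structure tip deflection at Y by superposition:
  clockwise couple 31 at a = 10.83: M₀a(2L − a)/(2EI) = 2547/EI
  point load 161 at a = 5.2: Pa²(3L − a)/(6EI) = 24524/EI
  δ_0 = 27071/EI
Tip deflection under a unit load at Y: L³/(3EI) = 732.3/EI.
With EI = 79000 kN·m²: δ_0 = 0.34267 m and δ_{YY} = 0.00927 m/kN.
Compatibility — the spring shortens by R_Y/k under the reaction it provides: δ_0 − R_Y·δ_{YY} = R_Y/k. With 1/k = 0.000073 m/kN, R_Y = δ_0 / (δ_{YY} + 1/k) = 0.34267 / (0.00927 + 0.000073) = 36.68 kN.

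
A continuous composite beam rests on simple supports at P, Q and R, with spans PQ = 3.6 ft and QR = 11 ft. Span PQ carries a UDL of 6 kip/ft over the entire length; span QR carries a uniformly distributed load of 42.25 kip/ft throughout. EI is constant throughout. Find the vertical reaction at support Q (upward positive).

Release continuity at Q by inserting a hinge; the redundant is the internal moment M_Q. The primary structure is two simply-supported spans PQ and QR.
Discontinuity in slope at Q on the released structure — sum the simple-span end rotations:
  span PQ: UDL 6: wL³/(24EI) = 11.66/EI
  span QR: UDL 42.25: wL³/(24EI) = 2343/EI
  relative rotation θ_0 = (11.66 + 2343)/EI = 2355/EI
A unit hogging moment at Q produces rotation L₁/(3EI) + L₂/(3EI) = 4.867/EI.
Compatibility: M_Q·(L₁+L₂)/(3EI) = θ_0, giving M_Q = 483.9 kip·ft (hogging).
Span PQ, ΣM about P with M_Q applied at Q: R_Q^{PQ}·3.6 = 38.88 + 483.9, so R_Q^{PQ} = 145.2 kip and R_P = 21.6 − 145.2 = -123.6 kip.
Span QR, ΣM about R: R_Q^{QR}·11 = 2556 + 483.9, so R_Q^{QR} = 276.4 kip and R_R = 464.8 − 276.4 = 188.4 kip.
R_Q = 145.2 + 276.4 = 421.6 kip.

R_Q = 421.6 kip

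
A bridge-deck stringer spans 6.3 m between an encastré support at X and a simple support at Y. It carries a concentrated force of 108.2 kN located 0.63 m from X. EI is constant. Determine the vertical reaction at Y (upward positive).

R_Y = 1.569 kN

Remove the prop at Y; the released (primary) structure is a cantilever built in at X.
Downward deflection at the released point Y due to the loads:
  point load 108.2 at a = 0.63: Pa²(3L − a)/(6EI) = 130.8/EI
Tip deflection under a unit load at Y: L³/(3EI) = 83.35/EI.
Compatibility at Y: δ_0 − R_Y·δ_{YY} = 0, so R_Y = 130.8/83.35 = 1.569 kN.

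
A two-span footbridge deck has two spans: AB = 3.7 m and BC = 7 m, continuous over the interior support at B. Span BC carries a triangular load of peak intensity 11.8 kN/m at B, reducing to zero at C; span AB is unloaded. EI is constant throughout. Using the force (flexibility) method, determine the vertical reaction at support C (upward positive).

R_C = 10.16 kN

Insert a hinge at B; M_B is the redundant, and each span becomes simply supported.
Discontinuity in slope at B on the released structure — sum the simple-span end rotations:
  span BC: triangular load, peak 11.8: w₀L³/(45EI) = 89.94/EI
  relative rotation θ_0 = (0 + 89.94)/EI = 89.94/EI
A unit hogging moment at B produces rotation L₁/(3EI) + L₂/(3EI) = 3.567/EI.
Compatibility: M_B·(L₁+L₂)/(3EI) = θ_0, giving M_B = 25.22 kN·m (hogging).
Span BC, ΣM about C: R_B^{BC}·7 = 192.7 + 25.22, so R_B^{BC} = 31.14 kN and R_C = 41.3 − 31.14 = 10.16 kN.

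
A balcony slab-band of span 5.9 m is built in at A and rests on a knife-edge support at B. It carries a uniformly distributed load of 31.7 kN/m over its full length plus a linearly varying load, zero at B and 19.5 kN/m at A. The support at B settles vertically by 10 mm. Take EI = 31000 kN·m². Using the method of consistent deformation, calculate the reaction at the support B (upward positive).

Take the reaction at B as the redundant and release it; the primary structure is a cantilever fixed at A.
Free-end deflection of the primary structure under the applied loading (downward +):
  UDL 31.7: wL⁴/(8EI) = 4802/EI
  triangular load, peak 19.5 at the fixed end: w₀L⁴/(30EI) = 787.6/EI
  δ_0 = 5589/EI
Flexibility coefficient — unit upward force at B: δ_{BB} = L³/(3EI) = 68.46/EI.
With EI = 31000 kN·m²: δ_0 = 0.18029 m and δ_{BB} = 0.002208 m/kN.
Compatibility — the beam at B must follow the support down by 0.01 m: δ_0 − R_B·δ_{BB} = 0.01, so R_B = (0.18029 − 0.01)/0.002208 = 77.11 kN.

R_B = 77.11 kN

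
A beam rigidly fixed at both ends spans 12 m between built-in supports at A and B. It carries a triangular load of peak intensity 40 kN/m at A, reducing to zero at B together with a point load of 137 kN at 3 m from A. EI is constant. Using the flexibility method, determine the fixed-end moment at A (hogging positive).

Take the two fixed-end moments M_A, M_B as redundants; the released structure is the simple span AB.
End rotations of the released simple span under the applied load (×1/EI):
  at A: triangular load, peak 40: w₀L³/(45EI) = 1536/EI
  at B: triangular load, peak 40: 7w₀L³/(360EI) = 1344/EI
  at A: point load 137 at a = 3: Pab(L + b)/(6LEI) = 1079/EI
  at B: point load 137 at a = 3: Pab(L + a)/(6LEI) = 770.6/EI
  θ_A0 = 2615/EI,  θ_B0 = 2115/EI
Flexibility coefficients: a unit moment at one end gives L/(3EI) there and L/(6EI) at the far end, so f₁₁ = f₂₂ = 4/EI and f₁₂ = f₂₁ = 2/EI.
Compatibility — zero rotation at each built-in end:
  4 M_A + 2 M_B = 2615
  2 M_A + 4 M_B = 2115
Solving the pair gives M_A = 519.2 kN·m and M_B = 269.1 kN·m (hogging).

M_A = 519.2 kN·m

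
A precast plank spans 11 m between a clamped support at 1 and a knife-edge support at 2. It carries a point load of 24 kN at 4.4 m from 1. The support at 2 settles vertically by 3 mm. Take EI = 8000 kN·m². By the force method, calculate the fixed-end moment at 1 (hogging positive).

M_1 = 51.28 kN·m

Take the reaction at 2 as the redundant and release it; the primary structure is a cantilever fixed at 1.
Primary-structure tip deflection at 2 by superposition:
  point load 24 at a = 4.4: Pa²(3L − a)/(6EI) = 2215/EI
Flexibility coefficient — unit upward force at 2: δ_{22} = L³/(3EI) = 443.7/EI.
With EI = 8000 kN·m²: δ_0 = 0.27685 m and δ_{22} = 0.055458 m/kN.
Compatibility — the beam at 2 must follow the support down by 0.003 m: δ_0 − R_2·δ_{22} = 0.003, so R_2 = (0.27685 − 0.003)/0.055458 = 4.938 kN.
Moment equilibrium about 1: M_1 = Σ(load moments about 1) − R_2·L = 105.6 − 4.938×11 = 51.28 kN·m.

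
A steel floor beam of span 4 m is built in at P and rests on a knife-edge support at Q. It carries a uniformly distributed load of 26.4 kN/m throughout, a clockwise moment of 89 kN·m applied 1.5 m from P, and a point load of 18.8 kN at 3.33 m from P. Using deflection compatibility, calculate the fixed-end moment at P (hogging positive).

Release the roller at Q. Primary structure: cantilever fixed at P.
Primary-structure tip deflection at Q by superposition:
  UDL 26.4: wL⁴/(8EI) = 844.8/EI
  clockwise couple 89 at a = 1.5: M₀a(2L − a)/(2EI) = 433.9/EI
  point load 18.8 at a = 3.33: Pa²(3L − a)/(6EI) = 301.2/EI
  δ_0 = 1580/EI
Flexibility coefficient — unit upward force at Q: δ_{QQ} = L³/(3EI) = 21.33/EI.
The prop prevents deflection at Q: R_Q = δ_0/δ_{QQ} = 1580/21.33 = 74.06 kN.
Moment equilibrium about P: M_P = Σ(load moments about P) − R_Q·L = 362.8 − 74.06×4 = 66.57 kN·m.

M_P = 66.57 kN·m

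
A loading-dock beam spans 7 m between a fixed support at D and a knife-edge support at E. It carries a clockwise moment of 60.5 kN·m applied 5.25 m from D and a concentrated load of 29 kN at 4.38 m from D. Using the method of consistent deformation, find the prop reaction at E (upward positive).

Remove the prop at E; the released (primary) structure is a cantilever built in at D.
Downward deflection at the released point E due to the loads:
  clockwise couple 60.5 at a = 5.25: M₀a(2L − a)/(2EI) = 1390/EI
  point load 29 at a = 4.38: Pa²(3L − a)/(6EI) = 1541/EI
  δ_0 = 2931/EI
Flexibility coefficient — unit upward force at E: δ_{EE} = L³/(3EI) = 114.3/EI.
Compatibility at E: δ_0 − R_E·δ_{EE} = 0, so R_E = 2931/114.3 = 25.63 kN.

R_E = 25.63 kN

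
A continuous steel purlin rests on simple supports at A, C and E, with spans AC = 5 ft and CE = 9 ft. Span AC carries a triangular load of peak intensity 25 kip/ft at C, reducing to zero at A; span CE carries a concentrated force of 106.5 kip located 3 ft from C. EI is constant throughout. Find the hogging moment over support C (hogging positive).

Take M_C as the redundant. Released structure: two simple spans AC and CE with a hinge at C.
End slopes at the hinge C, treating each span as simply supported:
  span AC: triangular load, peak 25: w₀L³/(45EI) = 69.44/EI
  span CE: point load 106.5 at a = 3: Pab(L + b)/(6LEI) = 532.5/EI
  relative rotation θ_0 = (69.44 + 532.5)/EI = 601.9/EI
A unit hogging moment at C produces rotation L₁/(3EI) + L₂/(3EI) = 4.667/EI.
Compatibility: M_C·(L₁+L₂)/(3EI) = θ_0, giving M_C = 129 kip·ft (hogging).

M_C = 129 kip·ft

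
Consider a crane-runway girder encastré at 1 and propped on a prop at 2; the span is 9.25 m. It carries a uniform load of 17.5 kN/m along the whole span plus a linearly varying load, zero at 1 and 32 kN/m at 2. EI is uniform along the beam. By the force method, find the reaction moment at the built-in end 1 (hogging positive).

M_1 = 346.9 kN·m

Choose R_2 as the redundant. The primary structure is the cantilever fixed at 1.
Free-end deflection of the primary structure under the applied loading (downward +):
  UDL 17.5: wL⁴/(8EI) = 16015/EI
  triangular load, peak 32 at the free end: 11w₀L⁴/(120EI) = 21475/EI
  δ_0 = 37489/EI
Flexibility coefficient — unit upward force at 2: δ_{22} = L³/(3EI) = 263.8/EI.
Compatibility at 2: δ_0 − R_2·δ_{22} = 0, so R_2 = 37489/263.8 = 142.1 kN.
Moment equilibrium about 1: M_1 = Σ(load moments about 1) − R_2·L = 1661 − 142.1×9.25 = 346.9 kN·m.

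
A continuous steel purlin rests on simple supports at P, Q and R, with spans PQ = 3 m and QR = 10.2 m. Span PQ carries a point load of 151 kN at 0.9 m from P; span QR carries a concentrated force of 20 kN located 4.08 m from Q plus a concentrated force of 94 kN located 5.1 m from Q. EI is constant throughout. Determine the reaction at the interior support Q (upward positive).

R_Q = 183.3 kN

Take M_Q as the redundant. Released structure: two simple spans PQ and QR with a hinge at Q.
Rotations at Q on the released spans (each span's end-slope, ×1/EI):
  span PQ: point load 151 at a = 0.9: Pab(L + a)/(6LEI) = 61.83/EI
  span QR: point load 20 at a = 4.08: Pab(L + b)/(6LEI) = 133.2/EI
  span QR: point load 94 at a = 5.1: Pab(L + b)/(6LEI) = 611.2/EI
  relative rotation θ_0 = (61.83 + 744.4)/EI = 806.2/EI
A unit hogging moment at Q produces rotation L₁/(3EI) + L₂/(3EI) = 4.4/EI.
Slope continuity at Q: θ_0 = M_Q·4.4/EI, so M_Q = 806.2/4.4 = 183.2 kN·m (hogging).
Span PQ, ΣM about P with M_Q applied at Q: R_Q^{PQ}·3 = 135.9 + 183.2, so R_Q^{PQ} = 106.4 kN and R_P = 151 − 106.4 = 44.62 kN.
Span QR, ΣM about R: R_Q^{QR}·10.2 = 601.8 + 183.2, so R_Q^{QR} = 76.96 kN and R_R = 114 − 76.96 = 37.04 kN.
R_Q = 106.4 + 76.96 = 183.3 kN.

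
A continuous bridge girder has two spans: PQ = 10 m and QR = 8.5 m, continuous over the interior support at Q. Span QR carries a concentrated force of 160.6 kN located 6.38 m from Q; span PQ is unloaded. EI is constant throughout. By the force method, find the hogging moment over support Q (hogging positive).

Take M_Q as the redundant. Released structure: two simple spans PQ and QR with a hinge at Q.
Rotations at Q on the released spans (each span's end-slope, ×1/EI):
  span QR: point load 160.6 at a = 6.38: Pab(L + b)/(6LEI) = 452.3/EI
  relative rotation θ_0 = (0 + 452.3)/EI = 452.3/EI
A unit hogging moment at Q produces rotation L₁/(3EI) + L₂/(3EI) = 6.167/EI.
Slope continuity at Q: θ_0 = M_Q·6.167/EI, so M_Q = 452.3/6.167 = 73.35 kN·m (hogging).

M_Q = 73.35 kN·m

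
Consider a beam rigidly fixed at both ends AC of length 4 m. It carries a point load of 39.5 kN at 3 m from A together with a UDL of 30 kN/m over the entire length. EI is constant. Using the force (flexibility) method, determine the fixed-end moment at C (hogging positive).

M_C = 62.22 kN·m

Release both end moments; the primary structure is a simply-supported span AC with redundants M_A and M_C.
On the primary (simply-supported) span, the end slopes from the loading are:
  at A: point load 39.5 at a = 3: Pab(L + b)/(6LEI) = 24.69/EI
  at C: point load 39.5 at a = 3: Pab(L + a)/(6LEI) = 34.56/EI
  at A: UDL 30: wL³/(24EI) = 80/EI
  at C: UDL 30: wL³/(24EI) = 80/EI
  θ_A0 = 104.7/EI,  θ_C0 = 114.6/EI
Flexibility coefficients: a unit moment at one end gives L/(3EI) there and L/(6EI) at the far end, so f₁₁ = f₂₂ = 1.333/EI and f₁₂ = f₂₁ = 0.6667/EI.
Compatibility — zero rotation at each built-in end:
  1.333 M_A + 0.6667 M_C = 104.7
  0.6667 M_A + 1.333 M_C = 114.6
Solving the pair gives M_A = 47.41 kN·m and M_C = 62.22 kN·m (hogging).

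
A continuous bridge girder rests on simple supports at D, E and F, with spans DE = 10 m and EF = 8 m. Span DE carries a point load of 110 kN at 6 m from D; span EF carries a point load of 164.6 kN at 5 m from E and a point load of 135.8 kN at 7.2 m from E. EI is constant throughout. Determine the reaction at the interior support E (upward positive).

R_E = 194.3 kN

Take M_E as the redundant. Released structure: two simple spans DE and EF with a hinge at E.
Rotations at E on the released spans (each span's end-slope, ×1/EI):
  span DE: point load 110 at a = 6: Pab(L + a)/(6LEI) = 704/EI
  span EF: point load 164.6 at a = 5: Pab(L + b)/(6LEI) = 565.8/EI
  span EF: point load 135.8 at a = 7.2: Pab(L + b)/(6LEI) = 143.4/EI
  relative rotation θ_0 = (704 + 709.2)/EI = 1413/EI
A unit hogging moment at E produces rotation L₁/(3EI) + L₂/(3EI) = 6/EI.
Slope continuity at E: θ_0 = M_E·6/EI, so M_E = 1413/6 = 235.5 kN·m (hogging).
Span DE, ΣM about D with M_E applied at E: R_E^{DE}·10 = 660 + 235.5, so R_E^{DE} = 89.55 kN and R_D = 110 − 89.55 = 20.45 kN.
Span EF, ΣM about F: R_E^{EF}·8 = 602.4 + 235.5, so R_E^{EF} = 104.7 kN and R_F = 300.4 − 104.7 = 195.7 kN.
R_E = 89.55 + 104.7 = 194.3 kN.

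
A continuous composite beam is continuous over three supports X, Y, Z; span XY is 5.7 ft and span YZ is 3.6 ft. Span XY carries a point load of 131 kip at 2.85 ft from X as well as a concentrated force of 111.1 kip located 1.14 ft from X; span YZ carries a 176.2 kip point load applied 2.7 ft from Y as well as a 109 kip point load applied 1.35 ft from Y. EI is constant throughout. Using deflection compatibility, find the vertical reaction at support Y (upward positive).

R_Y = 281.8 kip

Insert a hinge at Y; M_Y is the redundant, and each span becomes simply supported.
End slopes at the hinge Y, treating each span as simply supported:
  span XY: point load 131 at a = 2.85: Pab(L + a)/(6LEI) = 266/EI
  span XY: point load 111.1 at a = 1.14: Pab(L + a)/(6LEI) = 115.5/EI
  span YZ: point load 176.2 at a = 2.7: Pab(L + b)/(6LEI) = 89.2/EI
  span YZ: point load 109 at a = 1.35: Pab(L + b)/(6LEI) = 89.67/EI
  relative rotation θ_0 = (381.5 + 178.9)/EI = 560.4/EI
A unit hogging moment at Y produces rotation L₁/(3EI) + L₂/(3EI) = 3.1/EI.
Compatibility: M_Y·(L₁+L₂)/(3EI) = θ_0, giving M_Y = 180.8 kip·ft (hogging).
Span XY, ΣM about X with M_Y applied at Y: R_Y^{XY}·5.7 = 500 + 180.8, so R_Y^{XY} = 119.4 kip and R_X = 242.1 − 119.4 = 122.7 kip.
Span YZ, ΣM about Z: R_Y^{YZ}·3.6 = 403.8 + 180.8, so R_Y^{YZ} = 162.4 kip and R_Z = 285.2 − 162.4 = 122.8 kip.
R_Y = 119.4 + 162.4 = 281.8 kip.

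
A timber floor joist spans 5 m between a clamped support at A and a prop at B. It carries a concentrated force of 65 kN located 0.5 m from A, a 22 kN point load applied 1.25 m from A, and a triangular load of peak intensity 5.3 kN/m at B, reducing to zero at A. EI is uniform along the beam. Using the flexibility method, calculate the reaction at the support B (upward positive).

Take the reaction at B as the redundant and release it; the primary structure is a cantilever fixed at A.
Free-end deflection of the primary structure under the applied loading (downward +):
  point load 65 at a = 0.5: Pa²(3L − a)/(6EI) = 39.27/EI
  point load 22 at a = 1.25: Pa²(3L − a)/(6EI) = 78.78/EI
  triangular load, peak 5.3 at the free end: 11w₀L⁴/(120EI) = 303.6/EI
  δ_0 = 421.7/EI
Tip deflection under a unit load at B: L³/(3EI) = 41.67/EI.
Compatibility at B: δ_0 − R_B·δ_{BB} = 0, so R_B = 421.7/41.67 = 10.12 kN.

R_B = 10.12 kN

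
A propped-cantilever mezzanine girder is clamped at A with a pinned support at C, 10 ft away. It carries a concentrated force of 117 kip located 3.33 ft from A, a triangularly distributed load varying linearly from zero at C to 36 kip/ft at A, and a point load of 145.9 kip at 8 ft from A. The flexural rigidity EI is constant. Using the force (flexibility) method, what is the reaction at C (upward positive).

R_C = 156 kip

Choose R_C as the redundant. The primary structure is the cantilever fixed at A.
Free-end deflection of the primary structure under the applied loading (downward +):
  point load 117 at a = 3.33: Pa²(3L − a)/(6EI) = 5767/EI
  triangular load, peak 36 at the fixed end: w₀L⁴/(30EI) = 12000/EI
  point load 145.9 at a = 8: Pa²(3L − a)/(6EI) = 34238/EI
  δ_0 = 52005/EI
Tip deflection under a unit load at C: L³/(3EI) = 333.3/EI.
The prop prevents deflection at C: R_C = δ_0/δ_{CC} = 52005/333.3 = 156 kip.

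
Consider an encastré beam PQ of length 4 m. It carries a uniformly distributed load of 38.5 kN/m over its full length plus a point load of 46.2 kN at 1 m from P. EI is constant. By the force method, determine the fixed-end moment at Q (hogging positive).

Take the two fixed-end moments M_P, M_Q as redundants; the released structure is the simple span PQ.
Simple-span end rotations at P and Q under the given loads:
  at P: UDL 38.5: wL³/(24EI) = 102.7/EI
  at Q: UDL 38.5: wL³/(24EI) = 102.7/EI
  at P: point load 46.2 at a = 1: Pab(L + b)/(6LEI) = 40.42/EI
  at Q: point load 46.2 at a = 1: Pab(L + a)/(6LEI) = 28.88/EI
  θ_P0 = 143.1/EI,  θ_Q0 = 131.5/EI
Flexibility coefficients: a unit moment at one end gives L/(3EI) there and L/(6EI) at the far end, so f₁₁ = f₂₂ = 1.333/EI and f₁₂ = f₂₁ = 0.6667/EI.
Compatibility — zero rotation at each built-in end:
  1.333 M_P + 0.6667 M_Q = 143.1
  0.6667 M_P + 1.333 M_Q = 131.5
Solving the pair gives M_P = 77.32 kN·m and M_Q = 60 kN·m (hogging).

M_Q = 60 kN·m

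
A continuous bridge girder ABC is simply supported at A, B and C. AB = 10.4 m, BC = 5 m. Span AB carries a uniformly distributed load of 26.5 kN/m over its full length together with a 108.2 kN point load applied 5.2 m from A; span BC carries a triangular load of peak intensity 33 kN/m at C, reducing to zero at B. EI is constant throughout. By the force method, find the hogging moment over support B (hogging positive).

M_B = 400.1 kN·m

Take M_B as the redundant. Released structure: two simple spans AB and BC with a hinge at B.
Discontinuity in slope at B on the released structure — sum the simple-span end rotations:
  span AB: UDL 26.5: wL³/(24EI) = 1242/EI
  span AB: point load 108.2 at a = 5.2: Pab(L + a)/(6LEI) = 731.4/EI
  span BC: triangular load, peak 33: 7w₀L³/(360EI) = 80.21/EI
  relative rotation θ_0 = (1973 + 80.21)/EI = 2054/EI
A unit hogging moment at B produces rotation L₁/(3EI) + L₂/(3EI) = 5.133/EI.
Compatibility: M_B·(L₁+L₂)/(3EI) = θ_0, giving M_B = 400.1 kN·m (hogging).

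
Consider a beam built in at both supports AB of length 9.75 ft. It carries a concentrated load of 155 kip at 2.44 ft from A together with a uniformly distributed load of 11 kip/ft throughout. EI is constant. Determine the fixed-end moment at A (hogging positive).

M_A = 299.7 kip·ft

Release both end moments; the primary structure is a simply-supported span AB with redundants M_A and M_B.
End rotations of the released simple span under the applied load (×1/EI):
  at A: point load 155 at a = 2.44: Pab(L + b)/(6LEI) = 806.2/EI
  at B: point load 155 at a = 2.44: Pab(L + a)/(6LEI) = 576.1/EI
  at A: UDL 11: wL³/(24EI) = 424.8/EI
  at B: UDL 11: wL³/(24EI) = 424.8/EI
  θ_A0 = 1231/EI,  θ_B0 = 1001/EI
Flexibility coefficients: a unit moment at one end gives L/(3EI) there and L/(6EI) at the far end, so f₁₁ = f₂₂ = 3.25/EI and f₁₂ = f₂₁ = 1.625/EI.
Compatibility — zero rotation at each built-in end:
  3.25 M_A + 1.625 M_B = 1231
  1.625 M_A + 3.25 M_B = 1001
Solving the pair gives M_A = 299.7 kip·ft and M_B = 158.1 kip·ft (hogging).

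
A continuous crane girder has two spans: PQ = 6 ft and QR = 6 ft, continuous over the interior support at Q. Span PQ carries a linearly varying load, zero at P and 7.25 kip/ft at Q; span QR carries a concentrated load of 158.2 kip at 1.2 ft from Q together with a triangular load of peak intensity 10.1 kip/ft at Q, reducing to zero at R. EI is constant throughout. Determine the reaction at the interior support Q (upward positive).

R_Q = 191 kip

Release continuity at Q by inserting a hinge; the redundant is the internal moment M_Q. The primary structure is two simply-supported spans PQ and QR.
End slopes at the hinge Q, treating each span as simply supported:
  span PQ: triangular load, peak 7.25: w₀L³/(45EI) = 34.8/EI
  span QR: point load 158.2 at a = 1.2: Pab(L + b)/(6LEI) = 273.4/EI
  span QR: triangular load, peak 10.1: w₀L³/(45EI) = 48.48/EI
  relative rotation θ_0 = (34.8 + 321.8)/EI = 356.6/EI
A unit hogging moment at Q produces rotation L₁/(3EI) + L₂/(3EI) = 4/EI.
Compatibility: M_Q·(L₁+L₂)/(3EI) = θ_0, giving M_Q = 89.16 kip·ft (hogging).
Span PQ, ΣM about P with M_Q applied at Q: R_Q^{PQ}·6 = 87 + 89.16, so R_Q^{PQ} = 29.36 kip and R_P = 21.75 − 29.36 = -7.61 kip.
Span QR, ΣM about R: R_Q^{QR}·6 = 880.6 + 89.16, so R_Q^{QR} = 161.6 kip and R_R = 188.5 − 161.6 = 26.88 kip.
R_Q = 29.36 + 161.6 = 191 kip.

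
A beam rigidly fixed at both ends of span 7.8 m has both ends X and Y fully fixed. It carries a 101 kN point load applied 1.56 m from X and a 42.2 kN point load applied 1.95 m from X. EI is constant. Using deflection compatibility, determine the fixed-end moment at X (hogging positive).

M_X = 147.1 kN·m

Release both end moments; the primary structure is a simply-supported span XY with redundants M_X and M_Y.
End rotations of the released simple span under the applied load (×1/EI):
  at X: point load 101 at a = 1.56: Pab(L + b)/(6LEI) = 295/EI
  at Y: point load 101 at a = 1.56: Pab(L + a)/(6LEI) = 196.6/EI
  at X: point load 42.2 at a = 1.95: Pab(L + b)/(6LEI) = 140.4/EI
  at Y: point load 42.2 at a = 1.95: Pab(L + a)/(6LEI) = 100.3/EI
  θ_X0 = 435.4/EI,  θ_Y0 = 296.9/EI
Flexibility coefficients: a unit moment at one end gives L/(3EI) there and L/(6EI) at the far end, so f₁₁ = f₂₂ = 2.6/EI and f₁₂ = f₂₁ = 1.3/EI.
Compatibility — zero rotation at each built-in end:
  2.6 M_X + 1.3 M_Y = 435.4
  1.3 M_X + 2.6 M_Y = 296.9
Solving the pair gives M_X = 147.1 kN·m and M_Y = 40.64 kN·m (hogging).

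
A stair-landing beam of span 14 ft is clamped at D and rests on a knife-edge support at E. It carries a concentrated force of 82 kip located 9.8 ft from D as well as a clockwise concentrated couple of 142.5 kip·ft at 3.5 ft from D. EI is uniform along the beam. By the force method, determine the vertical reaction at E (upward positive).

Remove the prop at E; the released (primary) structure is a cantilever built in at D.
Deflection at E on the released cantilever, summing each load's contribution:
  point load 82 at a = 9.8: Pa²(3L − a)/(6EI) = 42264/EI
  clockwise couple 142.5 at a = 3.5: M₀a(2L − a)/(2EI) = 6110/EI
  δ_0 = 48374/EI
Flexibility coefficient — unit upward force at E: δ_{EE} = L³/(3EI) = 914.7/EI.
Compatibility at E: δ_0 − R_E·δ_{EE} = 0, so R_E = 48374/914.7 = 52.89 kip.

R_E = 52.89 kip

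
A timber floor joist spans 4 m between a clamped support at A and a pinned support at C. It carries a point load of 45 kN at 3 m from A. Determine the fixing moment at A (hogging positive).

Release the roller at C. Primary structure: cantilever fixed at A.
Deflection at C on the released cantilever, summing each load's contribution:
  point load 45 at a = 3: Pa²(3L − a)/(6EI) = 607.5/EI
Tip deflection under a unit load at C: L³/(3EI) = 21.33/EI.
The prop prevents deflection at C: R_C = δ_0/δ_{CC} = 607.5/21.33 = 28.48 kN.
Moment equilibrium about A: M_A = Σ(load moments about A) − R_C·L = 135 − 28.48×4 = 21.09 kN·m.

M_A = 21.09 kN·m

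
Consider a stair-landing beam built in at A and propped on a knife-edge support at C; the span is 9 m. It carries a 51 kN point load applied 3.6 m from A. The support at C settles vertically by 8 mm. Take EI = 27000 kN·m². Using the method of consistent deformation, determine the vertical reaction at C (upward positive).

R_C = 9.719 kN

Choose R_C as the redundant. The primary structure is the cantilever fixed at A.
Primary-structure tip deflection at C by superposition:
  point load 51 at a = 3.6: Pa²(3L − a)/(6EI) = 2578/EI
Tip deflection under a unit load at C: L³/(3EI) = 243/EI.
With EI = 27000 kN·m²: δ_0 = 0.095472 m and δ_{CC} = 0.009 m/kN.
Compatibility — the beam at C must follow the support down by 0.008 m: δ_0 − R_C·δ_{CC} = 0.008, so R_C = (0.095472 − 0.008)/0.009 = 9.719 kN.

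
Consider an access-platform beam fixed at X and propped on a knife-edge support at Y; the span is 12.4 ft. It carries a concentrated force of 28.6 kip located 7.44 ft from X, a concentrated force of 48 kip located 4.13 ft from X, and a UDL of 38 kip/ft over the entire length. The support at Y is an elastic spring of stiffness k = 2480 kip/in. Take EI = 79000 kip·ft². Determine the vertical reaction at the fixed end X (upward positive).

R_X = 352.5 kip

Release the roller at Y. Primary structure: cantilever fixed at X.
Downward deflection at the released point Y due to the loads:
  point load 28.6 at a = 7.44: Pa²(3L − a)/(6EI) = 7852/EI
  point load 48 at a = 4.13: Pa²(3L − a)/(6EI) = 4513/EI
  UDL 38: wL⁴/(8EI) = 112300/EI
  δ_0 = 124665/EI
Tip deflection under a unit load at Y: L³/(3EI) = 635.5/EI.
With EI = 79000 kip·ft²: δ_0 = 1.578 ft and δ_{YY} = 0.008045 ft/kip.
Compatibility — the spring shortens by R_Y/k under the reaction it provides: δ_0 − R_Y·δ_{YY} = R_Y/k. With 1/k = 1/(2480×12) ft/kip = 0.000034 ft/kip, R_Y = δ_0 / (δ_{YY} + 1/k) = 1.578 / (0.008045 + 0.000034) = 195.3 kip.
Vertical equilibrium: R_X = ΣP − R_Y = 547.8 − 195.3 = 352.5 kip.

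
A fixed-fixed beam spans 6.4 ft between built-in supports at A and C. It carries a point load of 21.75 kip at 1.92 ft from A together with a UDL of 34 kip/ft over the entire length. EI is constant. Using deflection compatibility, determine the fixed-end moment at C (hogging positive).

Release both end moments; the primary structure is a simply-supported span AC with redundants M_A and M_C.
End rotations of the released simple span under the applied load (×1/EI):
  at A: point load 21.75 at a = 1.92: Pab(L + b)/(6LEI) = 53.01/EI
  at C: point load 21.75 at a = 1.92: Pab(L + a)/(6LEI) = 40.54/EI
  at A: UDL 34: wL³/(24EI) = 371.4/EI
  at C: UDL 34: wL³/(24EI) = 371.4/EI
  θ_A0 = 424.4/EI,  θ_C0 = 411.9/EI
Flexibility coefficients: a unit moment at one end gives L/(3EI) there and L/(6EI) at the far end, so f₁₁ = f₂₂ = 2.133/EI and f₁₂ = f₂₁ = 1.067/EI.
Compatibility — zero rotation at each built-in end:
  2.133 M_A + 1.067 M_C = 424.4
  1.067 M_A + 2.133 M_C = 411.9
Solving the pair gives M_A = 136.5 kip·ft and M_C = 124.8 kip·ft (hogging).

M_C = 124.8 kip·ft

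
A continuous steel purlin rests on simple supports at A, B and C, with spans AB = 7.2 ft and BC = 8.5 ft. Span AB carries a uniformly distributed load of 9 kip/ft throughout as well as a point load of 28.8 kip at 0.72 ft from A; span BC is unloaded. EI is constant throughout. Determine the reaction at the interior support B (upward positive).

Insert a hinge at B; M_B is the redundant, and each span becomes simply supported.
Discontinuity in slope at B on the released structure — sum the simple-span end rotations:
  span AB: UDL 9: wL³/(24EI) = 140/EI
  span AB: point load 28.8 at a = 0.72: Pab(L + a)/(6LEI) = 24.63/EI
  relative rotation θ_0 = (164.6 + 0)/EI = 164.6/EI
A unit hogging moment at B produces rotation L₁/(3EI) + L₂/(3EI) = 5.233/EI.
Compatibility: M_B·(L₁+L₂)/(3EI) = θ_0, giving M_B = 31.45 kip·ft (hogging).
Span AB, ΣM about A with M_B applied at B: R_B^{AB}·7.2 = 254 + 31.45, so R_B^{AB} = 39.65 kip and R_A = 93.6 − 39.65 = 53.95 kip.
Span BC, ΣM about C: R_B^{BC}·8.5 = 0 + 31.45, so R_B^{BC} = 3.7 kip and R_C = 0 − 3.7 = -3.7 kip.
R_B = 39.65 + 3.7 = 43.35 kip.

R_B = 43.35 kip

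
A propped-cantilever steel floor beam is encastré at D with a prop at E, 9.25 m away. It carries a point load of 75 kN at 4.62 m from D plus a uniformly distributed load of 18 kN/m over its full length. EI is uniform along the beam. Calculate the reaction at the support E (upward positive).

Choose R_E as the redundant. The primary structure is the cantilever fixed at D.
Deflection at E on the released cantilever, summing each load's contribution:
  point load 75 at a = 4.62: Pa²(3L − a)/(6EI) = 6171/EI
  UDL 18: wL⁴/(8EI) = 16472/EI
  δ_0 = 22643/EI
Tip deflection under a unit load at E: L³/(3EI) = 263.8/EI.
The prop prevents deflection at E: R_E = δ_0/δ_{EE} = 22643/263.8 = 85.83 kN.

R_E = 85.83 kN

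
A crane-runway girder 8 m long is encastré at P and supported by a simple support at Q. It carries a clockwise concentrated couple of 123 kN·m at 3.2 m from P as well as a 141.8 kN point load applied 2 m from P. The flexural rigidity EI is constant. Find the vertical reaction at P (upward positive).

R_P = 114.9 kN

Remove the prop at Q; the released (primary) structure is a cantilever built in at P.
Free-end deflection of the primary structure under the applied loading (downward +):
  clockwise couple 123 at a = 3.2: M₀a(2L − a)/(2EI) = 2519/EI
  point load 141.8 at a = 2: Pa²(3L − a)/(6EI) = 2080/EI
  δ_0 = 4599/EI
Flexibility coefficient — unit upward force at Q: δ_{QQ} = L³/(3EI) = 170.7/EI.
Compatibility at Q: δ_0 − R_Q·δ_{QQ} = 0, so R_Q = 4599/170.7 = 26.95 kN.
Vertical equilibrium: R_P = ΣP − R_Q = 141.8 − 26.95 = 114.9 kN.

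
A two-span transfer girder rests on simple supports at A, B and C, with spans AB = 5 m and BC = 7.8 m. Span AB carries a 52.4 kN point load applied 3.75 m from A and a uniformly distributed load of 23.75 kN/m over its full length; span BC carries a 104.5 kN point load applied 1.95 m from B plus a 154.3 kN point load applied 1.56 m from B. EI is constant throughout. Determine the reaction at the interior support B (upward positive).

R_B = 376.9 kN

Release continuity at B by inserting a hinge; the redundant is the internal moment M_B. The primary structure is two simply-supported spans AB and BC.
Rotations at B on the released spans (each span's end-slope, ×1/EI):
  span AB: point load 52.4 at a = 3.75: Pab(L + a)/(6LEI) = 71.64/EI
  span AB: UDL 23.75: wL³/(24EI) = 123.7/EI
  span BC: point load 104.5 at a = 1.95: Pab(L + b)/(6LEI) = 347.7/EI
  span BC: point load 154.3 at a = 1.56: Pab(L + b)/(6LEI) = 450.6/EI
  relative rotation θ_0 = (195.3 + 798.3)/EI = 993.6/EI
A unit hogging moment at B produces rotation L₁/(3EI) + L₂/(3EI) = 4.267/EI.
Slope continuity at B: θ_0 = M_B·4.267/EI, so M_B = 993.6/4.267 = 232.9 kN·m (hogging).
Span AB, ΣM about A with M_B applied at B: R_B^{AB}·5 = 493.4 + 232.9, so R_B^{AB} = 145.3 kN and R_A = 171.2 − 145.3 = 25.9 kN.
Span BC, ΣM about C: R_B^{BC}·7.8 = 1574 + 232.9, so R_B^{BC} = 231.7 kN and R_C = 258.8 − 231.7 = 27.13 kN.
R_B = 145.3 + 231.7 = 376.9 kN.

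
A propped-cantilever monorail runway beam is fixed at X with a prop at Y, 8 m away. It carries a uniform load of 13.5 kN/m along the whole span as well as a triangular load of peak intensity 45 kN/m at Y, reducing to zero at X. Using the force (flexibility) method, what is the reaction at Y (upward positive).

Remove the prop at Y; the released (primary) structure is a cantilever built in at X.
Downward deflection at the released point Y due to the loads:
  UDL 13.5: wL⁴/(8EI) = 6912/EI
  triangular load, peak 45 at the free end: 11w₀L⁴/(120EI) = 16896/EI
  δ_0 = 23808/EI
Tip deflection under a unit load at Y: L³/(3EI) = 170.7/EI.
The prop prevents deflection at Y: R_Y = δ_0/δ_{YY} = 23808/170.7 = 139.5 kN.

R_Y = 139.5 kN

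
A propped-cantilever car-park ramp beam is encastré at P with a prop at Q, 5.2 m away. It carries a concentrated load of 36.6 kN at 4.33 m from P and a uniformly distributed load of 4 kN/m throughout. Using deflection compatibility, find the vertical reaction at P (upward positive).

Release the roller at Q. Primary structure: cantilever fixed at P.
Deflection at Q on the released cantilever, summing each load's contribution:
  point load 36.6 at a = 4.33: Pa²(3L − a)/(6EI) = 1289/EI
  UDL 4: wL⁴/(8EI) = 365.6/EI
  δ_0 = 1655/EI
Tip deflection under a unit load at Q: L³/(3EI) = 46.87/EI.
The prop prevents deflection at Q: R_Q = δ_0/δ_{QQ} = 1655/46.87 = 35.3 kN.
Vertical equilibrium: R_P = ΣP − R_Q = 57.4 − 35.3 = 22.1 kN.

R_P = 22.1 kN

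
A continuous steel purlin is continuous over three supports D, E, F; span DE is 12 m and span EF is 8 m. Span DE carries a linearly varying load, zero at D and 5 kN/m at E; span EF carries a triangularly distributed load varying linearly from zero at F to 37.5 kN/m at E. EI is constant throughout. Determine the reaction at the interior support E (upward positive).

R_E = 139.3 kN

Release continuity at E by inserting a hinge; the redundant is the internal moment M_E. The primary structure is two simply-supported spans DE and EF.
Discontinuity in slope at E on the released structure — sum the simple-span end rotations:
  span DE: triangular load, peak 5: w₀L³/(45EI) = 192/EI
  span EF: triangular load, peak 37.5: w₀L³/(45EI) = 426.7/EI
  relative rotation θ_0 = (192 + 426.7)/EI = 618.7/EI
A unit hogging moment at E produces rotation L₁/(3EI) + L₂/(3EI) = 6.667/EI.
Slope continuity at E: θ_0 = M_E·6.667/EI, so M_E = 618.7/6.667 = 92.8 kN·m (hogging).
Span DE, ΣM about D with M_E applied at E: R_E^{DE}·12 = 240 + 92.8, so R_E^{DE} = 27.73 kN and R_D = 30 − 27.73 = 2.267 kN.
Span EF, ΣM about F: R_E^{EF}·8 = 800 + 92.8, so R_E^{EF} = 111.6 kN and R_F = 150 − 111.6 = 38.4 kN.
R_E = 27.73 + 111.6 = 139.3 kN.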